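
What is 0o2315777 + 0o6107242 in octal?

0o10425241

Add column by column in base 8, right to left:
  7+2 = 1 carry 1
  7+4+1 = 4 carry 1
  7+2+1 = 2 carry 1
  5+7+1 = 5 carry 1
  1+0+1 = 2
  3+1 = 4
  2+6 = 0 carry 1
  final carry 1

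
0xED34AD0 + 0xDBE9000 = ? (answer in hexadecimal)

0x1C91DAD0

Add column by column in base 16, right to left:
  0+0 = 0
  D+0 = D
  A+0 = A
  4+9 = D
  3+E = 1 carry 1
  D+B+1 = 9 carry 1
  E+D+1 = C carry 1
  final carry 1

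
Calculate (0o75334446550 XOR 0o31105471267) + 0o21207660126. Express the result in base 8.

First 0o75334446550 XOR 0o31105471267 = 0o44231037737.
Add column by column in base 8, right to left:
  7+6 = 5 carry 1
  3+2+1 = 6
  7+1 = 0 carry 1
  7+0+1 = 0 carry 1
  3+6+1 = 2 carry 1
  0+6+1 = 7
  1+7 = 0 carry 1
  3+0+1 = 4
  2+2 = 4
  4+1 = 5
  4+2 = 6

0o65440720065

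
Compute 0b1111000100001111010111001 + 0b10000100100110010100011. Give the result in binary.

Add column by column in base 2, right to left:
  1+1 = 0 carry 1
  0+1+1 = 0 carry 1
  0+0+1 = 1
  1+0 = 1
  1+0 = 1
  1+1 = 0 carry 1
  0+0+1 = 1
  1+1 = 0 carry 1
  0+0+1 = 1
  1+0 = 1
  1+1 = 0 carry 1
  1+1+1 = 1 carry 1
  1+0+1 = 0 carry 1
  0+0+1 = 1
  0+1 = 1
  0+0 = 0
  0+0 = 0
  1+1 = 0 carry 1
  0+0+1 = 1
  0+0 = 0
  0+0 = 0
  1+0 = 1
  1+1 = 0 carry 1
  1+0+1 = 0 carry 1
  1+0+1 = 0 carry 1
  final carry 1

0b10001001000110101101011100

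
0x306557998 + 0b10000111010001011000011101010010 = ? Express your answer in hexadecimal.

0x38D9B00EA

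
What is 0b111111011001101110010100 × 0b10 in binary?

0b1111110110011011100101000

Multiply each base-2 digit by 2, carrying:
  0×2 = 0 → write 0
  0×2 = 0 → write 0
  1×2 = 2 → write 0 carry 1
  0×2+1 = 1 → write 1
  1×2 = 2 → write 0 carry 1
  0×2+1 = 1 → write 1
  0×2 = 0 → write 0
  1×2 = 2 → write 0 carry 1
  1×2+1 = 3 → write 1 carry 1
  1×2+1 = 3 → write 1 carry 1
  0×2+1 = 1 → write 1
  1×2 = 2 → write 0 carry 1
  1×2+1 = 3 → write 1 carry 1
  0×2+1 = 1 → write 1
  0×2 = 0 → write 0
  1×2 = 2 → write 0 carry 1
  1×2+1 = 3 → write 1 carry 1
  0×2+1 = 1 → write 1
  1×2 = 2 → write 0 carry 1
  1×2+1 = 3 → write 1 carry 1
  1×2+1 = 3 → write 1 carry 1
  1×2+1 = 3 → write 1 carry 1
  1×2+1 = 3 → write 1 carry 1
  1×2+1 = 3 → write 1 carry 1
  remaining carry: 1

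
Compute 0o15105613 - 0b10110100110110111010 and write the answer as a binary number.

0b1010010011110111010001

0o15105613 = 0b1101001000101110001011 in binary.
Subtract column by column in base 2:
  1-0 → 1
  1-1 → 0
  0-0 → 0
  1-1 → 0
  0-1 → 1 (borrow)
  0-1-1 → 0 (borrow)
  0-0-1 → 1 (borrow)
  1-1-1 → 1 (borrow)
  1-1-1 → 1 (borrow)
  1-0-1 → 0
  0-1 → 1 (borrow)
  1-1-1 → 1 (borrow)
  0-0-1 → 1 (borrow)
  0-0-1 → 1 (borrow)
  0-1-1 → 0 (borrow)
  1-0-1 → 0
  0-1 → 1 (borrow)
  0-1-1 → 0 (borrow)
  1-0-1 → 0
  0-1 → 1 (borrow)
  1-0-1 → 0
  1-0 → 1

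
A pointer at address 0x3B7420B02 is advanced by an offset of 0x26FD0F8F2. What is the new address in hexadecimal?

0x6271303F4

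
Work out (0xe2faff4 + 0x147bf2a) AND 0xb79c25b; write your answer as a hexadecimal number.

0xb71421a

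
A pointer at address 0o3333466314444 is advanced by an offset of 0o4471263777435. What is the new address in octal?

0o10024752314101

Add column by column in base 8, right to left:
  4+5 = 1 carry 1
  4+3+1 = 0 carry 1
  4+4+1 = 1 carry 1
  4+7+1 = 4 carry 1
  1+7+1 = 1 carry 1
  3+7+1 = 3 carry 1
  6+3+1 = 2 carry 1
  6+6+1 = 5 carry 1
  4+2+1 = 7
  3+1 = 4
  3+7 = 2 carry 1
  3+4+1 = 0 carry 1
  3+4+1 = 0 carry 1
  final carry 1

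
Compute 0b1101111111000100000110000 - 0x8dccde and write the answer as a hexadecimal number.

0x131bb52

0b1101111111000100000110000 = 0x1bf8830 in hexadecimal.
Subtract column by column in base 16:
  0-e → 2 (borrow)
  3-d-1 → 5 (borrow)
  8-c-1 → b (borrow)
  8-c-1 → b (borrow)
  f-d-1 → 1
  b-8 → 3
  1-0 → 1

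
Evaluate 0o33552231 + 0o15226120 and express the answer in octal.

0o51000351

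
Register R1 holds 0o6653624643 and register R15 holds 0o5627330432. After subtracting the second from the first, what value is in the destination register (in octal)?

0o1024274211

Subtract column by column in base 8:
  3-2 → 1
  4-3 → 1
  6-4 → 2
  4-0 → 4
  2-3 → 7 (borrow)
  6-3-1 → 2
  3-7 → 4 (borrow)
  5-2-1 → 2
  6-6 → 0
  6-5 → 1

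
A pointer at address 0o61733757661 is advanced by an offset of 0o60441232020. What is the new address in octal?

0o142375211701

Add column by column in base 8, right to left:
  1+0 = 1
  6+2 = 0 carry 1
  6+0+1 = 7
  7+2 = 1 carry 1
  5+3+1 = 1 carry 1
  7+2+1 = 2 carry 1
  3+1+1 = 5
  3+4 = 7
  7+4 = 3 carry 1
  1+0+1 = 2
  6+6 = 4 carry 1
  final carry 1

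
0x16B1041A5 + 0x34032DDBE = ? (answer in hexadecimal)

0x4AB431F63

Add column by column in base 16, right to left:
  5+E = 3 carry 1
  A+B+1 = 6 carry 1
  1+D+1 = F
  4+D = 1 carry 1
  0+2+1 = 3
  1+3 = 4
  B+0 = B
  6+4 = A
  1+3 = 4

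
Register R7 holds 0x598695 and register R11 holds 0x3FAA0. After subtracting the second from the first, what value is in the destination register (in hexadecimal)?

Subtract column by column in base 16:
  5-0 → 5
  9-A → F (borrow)
  6-A-1 → B (borrow)
  8-F-1 → 8 (borrow)
  9-3-1 → 5
  5-0 → 5

0x558BF5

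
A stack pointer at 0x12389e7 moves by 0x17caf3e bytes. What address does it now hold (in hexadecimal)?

0x2a03925

Add column by column in base 16, right to left:
  7+e = 5 carry 1
  e+3+1 = 2 carry 1
  9+f+1 = 9 carry 1
  8+a+1 = 3 carry 1
  3+c+1 = 0 carry 1
  2+7+1 = a
  1+1 = 2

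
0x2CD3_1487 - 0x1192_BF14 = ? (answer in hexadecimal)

Subtract column by column in base 16:
  7-4 → 3
  8-1 → 7
  4-F → 5 (borrow)
  1-B-1 → 5 (borrow)
  3-2-1 → 0
  D-9 → 4
  C-1 → B
  2-1 → 1

0x1B405573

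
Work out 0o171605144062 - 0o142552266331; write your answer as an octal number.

0o27032655531

Subtract column by column in base 8:
  2-1 → 1
  6-3 → 3
  0-3 → 5 (borrow)
  4-6-1 → 5 (borrow)
  4-6-1 → 5 (borrow)
  1-2-1 → 6 (borrow)
  5-2-1 → 2
  0-5 → 3 (borrow)
  6-5-1 → 0
  1-2 → 7 (borrow)
  7-4-1 → 2
  1-1 → 0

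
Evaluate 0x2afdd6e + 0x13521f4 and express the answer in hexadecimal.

Add column by column in base 16, right to left:
  e+4 = 2 carry 1
  6+f+1 = 6 carry 1
  d+1+1 = f
  d+2 = f
  f+5 = 4 carry 1
  a+3+1 = e
  2+1 = 3

0x3e4ff62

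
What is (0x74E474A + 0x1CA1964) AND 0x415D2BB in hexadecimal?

0x1040AA

Add column by column in base 16, right to left:
  A+4 = E
  4+6 = A
  7+9 = 0 carry 1
  4+1+1 = 6
  E+A = 8 carry 1
  4+C+1 = 1 carry 1
  7+1+1 = 9
Sum = 0x91860AE; now AND with 0x415D2BB:
  9&4=0, 1&1=1, 8&5=0, 6&D=4, 0&2=0, A&B=A, E&B=A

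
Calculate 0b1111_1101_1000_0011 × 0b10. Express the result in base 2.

Multiply each base-2 digit by 2, carrying:
  1×2 = 2 → write 0 carry 1
  1×2+1 = 3 → write 1 carry 1
  0×2+1 = 1 → write 1
  0×2 = 0 → write 0
  0×2 = 0 → write 0
  0×2 = 0 → write 0
  0×2 = 0 → write 0
  1×2 = 2 → write 0 carry 1
  1×2+1 = 3 → write 1 carry 1
  0×2+1 = 1 → write 1
  1×2 = 2 → write 0 carry 1
  1×2+1 = 3 → write 1 carry 1
  1×2+1 = 3 → write 1 carry 1
  1×2+1 = 3 → write 1 carry 1
  1×2+1 = 3 → write 1 carry 1
  1×2+1 = 3 → write 1 carry 1
  remaining carry: 1

0b11111101100000110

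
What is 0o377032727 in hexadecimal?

0x3FC35D7

Each octal digit is 3 bits: 3=011 7=111 7=111 0=000 3=011 2=010 7=111 2=010 7=111.
Group the bits into nibbles: 0011 1111 1100 0011 0101 1101 0111 → 3FC35D7.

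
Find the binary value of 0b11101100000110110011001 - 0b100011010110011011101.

0b11001000110000010111100

Subtract column by column in base 2:
  1-1 → 0
  0-0 → 0
  0-1 → 1 (borrow)
  1-1-1 → 1 (borrow)
  1-1-1 → 1 (borrow)
  0-0-1 → 1 (borrow)
  0-1-1 → 0 (borrow)
  1-1-1 → 1 (borrow)
  1-0-1 → 0
  0-0 → 0
  1-1 → 0
  1-1 → 0
  0-0 → 0
  0-1 → 1 (borrow)
  0-0-1 → 1 (borrow)
  0-1-1 → 0 (borrow)
  0-1-1 → 0 (borrow)
  1-0-1 → 0
  1-0 → 1
  0-0 → 0
  1-1 → 0
  1-0 → 1
  1-0 → 1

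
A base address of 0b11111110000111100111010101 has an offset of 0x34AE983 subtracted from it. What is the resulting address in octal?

0o53310122

0b11111110000111100111010101 = 0o376074725 in octal.
0x34AE983 = 0o322564603 in octal.
Subtract column by column in base 8:
  5-3 → 2
  2-0 → 2
  7-6 → 1
  4-4 → 0
  7-6 → 1
  0-5 → 3 (borrow)
  6-2-1 → 3
  7-2 → 5
  3-3 → 0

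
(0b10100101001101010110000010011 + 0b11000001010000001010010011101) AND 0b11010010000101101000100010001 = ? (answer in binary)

Add column by column in base 2, right to left:
  1+1 = 0 carry 1
  1+0+1 = 0 carry 1
  0+1+1 = 0 carry 1
  0+1+1 = 0 carry 1
  1+1+1 = 1 carry 1
  0+0+1 = 1
  0+0 = 0
  0+1 = 1
  0+0 = 0
  0+0 = 0
  1+1 = 0 carry 1
  1+0+1 = 0 carry 1
  0+1+1 = 0 carry 1
  1+0+1 = 0 carry 1
  0+0+1 = 1
  1+0 = 1
  0+0 = 0
  1+0 = 1
  1+0 = 1
  0+1 = 1
  0+0 = 0
  1+1 = 0 carry 1
  0+0+1 = 1
  1+0 = 1
  0+0 = 0
  0+0 = 0
  1+0 = 1
  0+1 = 1
  1+1 = 0 carry 1
  final carry 1
Sum = 0b101100110011101100000010110000; now AND with 0b11010010000101101000100010001:
  101100110011101100000010110000
& 011010010000101101000100010001
= 001000010000101100000000010000

0b1000010000101100000000010000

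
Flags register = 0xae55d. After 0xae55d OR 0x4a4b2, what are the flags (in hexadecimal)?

0xee5ff

OR each hex digit independently (no carries):
  a|4=e, e|a=e, 5|4=5, 5|b=f, d|2=f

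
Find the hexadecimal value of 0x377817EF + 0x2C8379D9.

0x63FB91C8

Add column by column in base 16, right to left:
  F+9 = 8 carry 1
  E+D+1 = C carry 1
  7+9+1 = 1 carry 1
  1+7+1 = 9
  8+3 = B
  7+8 = F
  7+C = 3 carry 1
  3+2+1 = 6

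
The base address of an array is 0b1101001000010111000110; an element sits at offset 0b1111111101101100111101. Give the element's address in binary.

Add column by column in base 2, right to left:
  0+1 = 1
  1+0 = 1
  1+1 = 0 carry 1
  0+1+1 = 0 carry 1
  0+1+1 = 0 carry 1
  0+1+1 = 0 carry 1
  1+0+1 = 0 carry 1
  1+0+1 = 0 carry 1
  1+1+1 = 1 carry 1
  0+1+1 = 0 carry 1
  1+0+1 = 0 carry 1
  0+1+1 = 0 carry 1
  0+1+1 = 0 carry 1
  0+0+1 = 1
  0+1 = 1
  1+1 = 0 carry 1
  0+1+1 = 0 carry 1
  0+1+1 = 0 carry 1
  1+1+1 = 1 carry 1
  0+1+1 = 0 carry 1
  1+1+1 = 1 carry 1
  1+1+1 = 1 carry 1
  final carry 1

0b11101000110000100000011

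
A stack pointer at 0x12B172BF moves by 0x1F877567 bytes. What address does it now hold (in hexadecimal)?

0x3238E826

Add column by column in base 16, right to left:
  F+7 = 6 carry 1
  B+6+1 = 2 carry 1
  2+5+1 = 8
  7+7 = E
  1+7 = 8
  B+8 = 3 carry 1
  2+F+1 = 2 carry 1
  1+1+1 = 3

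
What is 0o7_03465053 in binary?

0b111000011100110101000101011

Each octal digit is 3 bits: 7=111 0=000 3=011 4=100 6=110 5=101 0=000 5=101 3=011.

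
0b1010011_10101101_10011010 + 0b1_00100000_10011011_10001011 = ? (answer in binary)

0b1011101000100100100100101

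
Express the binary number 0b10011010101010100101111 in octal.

Group the bits in threes: 010 011 010 101 010 100 101 111 → 23252457.

0o23252457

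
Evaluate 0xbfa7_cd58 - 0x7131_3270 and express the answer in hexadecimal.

0x4e769ae8

Subtract column by column in base 16:
  8-0 → 8
  5-7 → e (borrow)
  d-2-1 → a
  c-3 → 9
  7-1 → 6
  a-3 → 7
  f-1 → e
  b-7 → 4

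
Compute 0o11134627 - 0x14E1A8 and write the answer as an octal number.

0x14E1A8 = 0o5160650 in octal.
Subtract column by column in base 8:
  7-0 → 7
  2-5 → 5 (borrow)
  6-6-1 → 7 (borrow)
  4-0-1 → 3
  3-6 → 5 (borrow)
  1-1-1 → 7 (borrow)
  1-5-1 → 3 (borrow)
  1-0-1 → 0

0o3753757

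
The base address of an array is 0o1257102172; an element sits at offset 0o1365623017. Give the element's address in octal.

0o2644725211

Add column by column in base 8, right to left:
  2+7 = 1 carry 1
  7+1+1 = 1 carry 1
  1+0+1 = 2
  2+3 = 5
  0+2 = 2
  1+6 = 7
  7+5 = 4 carry 1
  5+6+1 = 4 carry 1
  2+3+1 = 6
  1+1 = 2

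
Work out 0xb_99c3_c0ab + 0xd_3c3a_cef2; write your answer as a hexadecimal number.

0x18d5fe8f9d

Add column by column in base 16, right to left:
  b+2 = d
  a+f = 9 carry 1
  0+e+1 = f
  c+c = 8 carry 1
  3+a+1 = e
  c+3 = f
  9+c = 5 carry 1
  9+3+1 = d
  b+d = 8 carry 1
  final carry 1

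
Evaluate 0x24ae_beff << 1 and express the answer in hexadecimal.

1 bits is not a whole number of base-16 digits; in binary: 100100101011101011111011111111 << 1 = 1001001010111010111110111111110.

0x495d7dfe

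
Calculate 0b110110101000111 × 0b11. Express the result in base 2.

Multiply each base-2 digit by 3, carrying:
  1×3 = 3 → write 1 carry 1
  1×3+1 = 4 → write 0 carry 2
  1×3+2 = 5 → write 1 carry 2
  0×3+2 = 2 → write 0 carry 1
  0×3+1 = 1 → write 1
  0×3 = 0 → write 0
  1×3 = 3 → write 1 carry 1
  0×3+1 = 1 → write 1
  1×3 = 3 → write 1 carry 1
  0×3+1 = 1 → write 1
  1×3 = 3 → write 1 carry 1
  1×3+1 = 4 → write 0 carry 2
  0×3+2 = 2 → write 0 carry 1
  1×3+1 = 4 → write 0 carry 2
  1×3+2 = 5 → write 1 carry 2
  remaining carry: 10

0b10100011111010101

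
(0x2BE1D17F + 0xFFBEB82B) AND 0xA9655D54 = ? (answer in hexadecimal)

0x29200900

Add column by column in base 16, right to left:
  F+B = A carry 1
  7+2+1 = A
  1+8 = 9
  D+B = 8 carry 1
  1+E+1 = 0 carry 1
  E+B+1 = A carry 1
  B+F+1 = B carry 1
  2+F+1 = 2 carry 1
  final carry 1
Sum = 0x12BA089AA; now AND with 0xA9655D54:
  1&0=0, 2&A=2, B&9=9, A&6=2, 0&5=0, 8&5=0, 9&D=9, A&5=0, A&4=0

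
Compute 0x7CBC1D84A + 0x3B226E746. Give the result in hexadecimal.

0xB7DE8BF90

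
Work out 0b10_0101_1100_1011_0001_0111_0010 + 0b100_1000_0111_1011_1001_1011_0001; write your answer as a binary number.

Add column by column in base 2, right to left:
  0+1 = 1
  1+0 = 1
  0+0 = 0
  0+0 = 0
  1+1 = 0 carry 1
  1+1+1 = 1 carry 1
  1+0+1 = 0 carry 1
  0+1+1 = 0 carry 1
  1+1+1 = 1 carry 1
  0+0+1 = 1
  0+0 = 0
  0+1 = 1
  1+1 = 0 carry 1
  1+1+1 = 1 carry 1
  0+0+1 = 1
  1+1 = 0 carry 1
  0+1+1 = 0 carry 1
  0+1+1 = 0 carry 1
  1+1+1 = 1 carry 1
  1+0+1 = 0 carry 1
  1+0+1 = 0 carry 1
  0+0+1 = 1
  1+0 = 1
  0+1 = 1
  0+0 = 0
  1+0 = 1
  0+1 = 1

0b110111001000110101100100011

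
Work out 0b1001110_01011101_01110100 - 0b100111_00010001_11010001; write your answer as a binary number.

0b1001110100101110100011

Subtract column by column in base 2:
  0-1 → 1 (borrow)
  0-0-1 → 1 (borrow)
  1-0-1 → 0
  0-0 → 0
  1-1 → 0
  1-0 → 1
  1-1 → 0
  0-1 → 1 (borrow)
  1-1-1 → 1 (borrow)
  0-0-1 → 1 (borrow)
  1-0-1 → 0
  1-0 → 1
  1-1 → 0
  0-0 → 0
  1-0 → 1
  0-0 → 0
  0-1 → 1 (borrow)
  1-1-1 → 1 (borrow)
  1-1-1 → 1 (borrow)
  1-0-1 → 0
  0-0 → 0
  0-1 → 1 (borrow)
  1-0-1 → 0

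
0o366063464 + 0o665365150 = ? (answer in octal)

Add column by column in base 8, right to left:
  4+0 = 4
  6+5 = 3 carry 1
  4+1+1 = 6
  3+5 = 0 carry 1
  6+6+1 = 5 carry 1
  0+3+1 = 4
  6+5 = 3 carry 1
  6+6+1 = 5 carry 1
  3+6+1 = 2 carry 1
  final carry 1

0o1253450634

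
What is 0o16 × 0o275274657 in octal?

Multiply each base-8 digit by 14, carrying:
  7×14 = 98 → write 2 carry 12
  5×14+12 = 82 → write 2 carry 10
  6×14+10 = 94 → write 6 carry 11
  4×14+11 = 67 → write 3 carry 8
  7×14+8 = 106 → write 2 carry 13
  2×14+13 = 41 → write 1 carry 5
  5×14+5 = 75 → write 3 carry 9
  7×14+9 = 107 → write 3 carry 13
  2×14+13 = 41 → write 1 carry 5
  remaining carry: 5

0o5133123622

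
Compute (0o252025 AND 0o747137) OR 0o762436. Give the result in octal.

0o762437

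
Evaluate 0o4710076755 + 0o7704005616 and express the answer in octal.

0o14614104573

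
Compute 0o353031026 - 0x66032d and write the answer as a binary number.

0b11010001100010111011101001

0o353031026 = 0b11101011000011001000010110 in binary.
0x66032d = 0b11001100000001100101101 in binary.
Subtract column by column in base 2:
  0-1 → 1 (borrow)
  1-0-1 → 0
  1-1 → 0
  0-1 → 1 (borrow)
  1-0-1 → 0
  0-1 → 1 (borrow)
  0-0-1 → 1 (borrow)
  0-0-1 → 1 (borrow)
  0-1-1 → 0 (borrow)
  1-1-1 → 1 (borrow)
  0-0-1 → 1 (borrow)
  0-0-1 → 1 (borrow)
  1-0-1 → 0
  1-0 → 1
  0-0 → 0
  0-0 → 0
  0-0 → 0
  0-1 → 1 (borrow)
  1-1-1 → 1 (borrow)
  1-0-1 → 0
  0-0 → 0
  1-1 → 0
  0-1 → 1 (borrow)
  1-0-1 → 0
  1-0 → 1
  1-0 → 1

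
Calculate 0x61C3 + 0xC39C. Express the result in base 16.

0x1255F

Add column by column in base 16, right to left:
  3+C = F
  C+9 = 5 carry 1
  1+3+1 = 5
  6+C = 2 carry 1
  final carry 1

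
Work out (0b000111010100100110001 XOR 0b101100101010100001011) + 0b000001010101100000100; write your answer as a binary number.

First 0b000111010100100110001 XOR 0b101100101010100001011 = 0b101011111110000111010.
Add column by column in base 2, right to left:
  0+0 = 0
  1+0 = 1
  0+1 = 1
  1+0 = 1
  1+0 = 1
  1+0 = 1
  0+0 = 0
  0+0 = 0
  0+1 = 1
  0+1 = 1
  1+0 = 1
  1+1 = 0 carry 1
  1+0+1 = 0 carry 1
  1+1+1 = 1 carry 1
  1+0+1 = 0 carry 1
  1+1+1 = 1 carry 1
  1+0+1 = 0 carry 1
  0+0+1 = 1
  1+0 = 1
  0+0 = 0
  1+0 = 1

0b101101010011100111110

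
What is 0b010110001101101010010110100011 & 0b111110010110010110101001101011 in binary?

0b010110000100000010000000100011

AND bit by bit (1 only where both bits are 1):
  010110001101101010010110100011
& 111110010110010110101001101011
= 010110000100000010000000100011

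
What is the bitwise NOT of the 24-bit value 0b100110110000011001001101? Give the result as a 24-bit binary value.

0b011001001111100110110010

Invert each bit: 100110110000011001001101 → 011001001111100110110010.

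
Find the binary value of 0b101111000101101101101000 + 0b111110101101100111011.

0b110110111011011010100011

Add column by column in base 2, right to left:
  0+1 = 1
  0+1 = 1
  0+0 = 0
  1+1 = 0 carry 1
  0+1+1 = 0 carry 1
  1+1+1 = 1 carry 1
  1+0+1 = 0 carry 1
  0+0+1 = 1
  1+1 = 0 carry 1
  1+1+1 = 1 carry 1
  0+0+1 = 1
  1+1 = 0 carry 1
  1+1+1 = 1 carry 1
  0+0+1 = 1
  1+1 = 0 carry 1
  0+0+1 = 1
  0+1 = 1
  0+1 = 1
  1+1 = 0 carry 1
  1+1+1 = 1 carry 1
  1+1+1 = 1 carry 1
  1+0+1 = 0 carry 1
  0+0+1 = 1
  1+0 = 1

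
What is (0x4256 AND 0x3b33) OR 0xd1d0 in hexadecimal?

0xd3d2

0x4256 AND 0x3b33 = 0x0212.
Then OR with 0xd1d0.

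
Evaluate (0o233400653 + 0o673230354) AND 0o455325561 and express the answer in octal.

Add column by column in base 8, right to left:
  3+4 = 7
  5+5 = 2 carry 1
  6+3+1 = 2 carry 1
  0+0+1 = 1
  0+3 = 3
  4+2 = 6
  3+3 = 6
  3+7 = 2 carry 1
  2+6+1 = 1 carry 1
  final carry 1
Sum = 0o1126631227; now AND with 0o455325561:
  1&0=0, 1&4=0, 2&5=0, 6&5=4, 6&3=2, 3&2=2, 1&5=1, 2&5=0, 2&6=2, 7&1=1

0o4221021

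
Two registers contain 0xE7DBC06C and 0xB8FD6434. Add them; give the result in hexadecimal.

0x1A0D924A0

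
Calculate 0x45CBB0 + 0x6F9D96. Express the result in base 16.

Add column by column in base 16, right to left:
  0+6 = 6
  B+9 = 4 carry 1
  B+D+1 = 9 carry 1
  C+9+1 = 6 carry 1
  5+F+1 = 5 carry 1
  4+6+1 = B

0xB56946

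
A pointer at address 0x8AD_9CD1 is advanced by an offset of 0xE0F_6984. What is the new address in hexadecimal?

Add column by column in base 16, right to left:
  1+4 = 5
  D+8 = 5 carry 1
  C+9+1 = 6 carry 1
  9+6+1 = 0 carry 1
  D+F+1 = D carry 1
  A+0+1 = B
  8+E = 6 carry 1
  final carry 1

0x16BD0655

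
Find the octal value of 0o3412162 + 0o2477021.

Add column by column in base 8, right to left:
  2+1 = 3
  6+2 = 0 carry 1
  1+0+1 = 2
  2+7 = 1 carry 1
  1+7+1 = 1 carry 1
  4+4+1 = 1 carry 1
  3+2+1 = 6

0o6111203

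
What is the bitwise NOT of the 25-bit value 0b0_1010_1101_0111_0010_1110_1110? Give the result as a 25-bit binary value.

Invert each bit: 0101011010111001011101110 → 1010100101000110100010001.

0b1010100101000110100010001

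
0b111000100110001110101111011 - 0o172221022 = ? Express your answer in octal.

0o512375551

0b111000100110001110101111011 = 0o704616573 in octal.
Subtract column by column in base 8:
  3-2 → 1
  7-2 → 5
  5-0 → 5
  6-1 → 5
  1-2 → 7 (borrow)
  6-2-1 → 3
  4-2 → 2
  0-7 → 1 (borrow)
  7-1-1 → 5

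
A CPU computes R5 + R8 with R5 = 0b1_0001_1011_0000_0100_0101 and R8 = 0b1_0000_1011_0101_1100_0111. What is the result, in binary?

Add column by column in base 2, right to left:
  1+1 = 0 carry 1
  0+1+1 = 0 carry 1
  1+1+1 = 1 carry 1
  0+0+1 = 1
  0+0 = 0
  0+0 = 0
  1+1 = 0 carry 1
  0+1+1 = 0 carry 1
  0+1+1 = 0 carry 1
  0+0+1 = 1
  0+1 = 1
  0+0 = 0
  1+1 = 0 carry 1
  1+1+1 = 1 carry 1
  0+0+1 = 1
  1+1 = 0 carry 1
  1+0+1 = 0 carry 1
  0+0+1 = 1
  0+0 = 0
  0+0 = 0
  1+1 = 0 carry 1
  final carry 1

0b1000100110011000001100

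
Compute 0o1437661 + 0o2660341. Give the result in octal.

0o4320222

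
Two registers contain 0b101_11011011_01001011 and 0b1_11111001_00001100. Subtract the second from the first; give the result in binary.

0b111110001000111111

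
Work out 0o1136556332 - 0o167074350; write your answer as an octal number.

0o747461762

Subtract column by column in base 8:
  2-0 → 2
  3-5 → 6 (borrow)
  3-3-1 → 7 (borrow)
  6-4-1 → 1
  5-7 → 6 (borrow)
  5-0-1 → 4
  6-7 → 7 (borrow)
  3-6-1 → 4 (borrow)
  1-1-1 → 7 (borrow)
  1-0-1 → 0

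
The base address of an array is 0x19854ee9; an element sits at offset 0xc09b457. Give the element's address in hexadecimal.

0x258f0340

Add column by column in base 16, right to left:
  9+7 = 0 carry 1
  e+5+1 = 4 carry 1
  e+4+1 = 3 carry 1
  4+b+1 = 0 carry 1
  5+9+1 = f
  8+0 = 8
  9+c = 5 carry 1
  1+0+1 = 2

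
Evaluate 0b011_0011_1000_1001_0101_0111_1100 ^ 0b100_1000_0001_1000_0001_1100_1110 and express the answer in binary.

0b111101110010001010010110010

XOR bit by bit (1 where the bits differ):
  011001110001001010101111100
^ 100100000011000000111001110
= 111101110010001010010110010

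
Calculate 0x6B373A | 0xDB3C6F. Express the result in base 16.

0xFB3F7F

OR each hex digit independently (no carries):
  6|D=F, B|B=B, 3|3=3, 7|C=F, 3|6=7, A|F=F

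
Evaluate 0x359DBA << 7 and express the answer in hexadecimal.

0x1ACEDD00

7 bits is not a whole number of base-16 digits; in binary: 1101011001110110111010 << 7 = 11010110011101101110100000000.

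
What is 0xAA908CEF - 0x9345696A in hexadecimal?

0x174B2385

Subtract column by column in base 16:
  F-A → 5
  E-6 → 8
  C-9 → 3
  8-6 → 2
  0-5 → B (borrow)
  9-4-1 → 4
  A-3 → 7
  A-9 → 1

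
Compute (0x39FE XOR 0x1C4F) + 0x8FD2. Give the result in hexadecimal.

First 0x39FE XOR 0x1C4F = 0x25B1.
Add column by column in base 16, right to left:
  1+2 = 3
  B+D = 8 carry 1
  5+F+1 = 5 carry 1
  2+8+1 = B

0xB583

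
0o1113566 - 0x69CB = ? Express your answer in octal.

0o1026653

0x69CB = 0o64713 in octal.
Subtract column by column in base 8:
  6-3 → 3
  6-1 → 5
  5-7 → 6 (borrow)
  3-4-1 → 6 (borrow)
  1-6-1 → 2 (borrow)
  1-0-1 → 0
  1-0 → 1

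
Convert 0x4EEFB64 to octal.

Expand each hex digit to 4 bits: 4=0100 E=1110 E=1110 F=1111 B=1011 6=0110 4=0100.
Group the bits in threes: 100 111 011 101 111 101 101 100 100 → 473575544.

0o473575544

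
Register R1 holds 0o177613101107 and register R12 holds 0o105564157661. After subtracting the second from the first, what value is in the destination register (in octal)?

Subtract column by column in base 8:
  7-1 → 6
  0-6 → 2 (borrow)
  1-6-1 → 2 (borrow)
  1-7-1 → 1 (borrow)
  0-5-1 → 2 (borrow)
  1-1-1 → 7 (borrow)
  3-4-1 → 6 (borrow)
  1-6-1 → 2 (borrow)
  6-5-1 → 0
  7-5 → 2
  7-0 → 7
  1-1 → 0

0o72026721226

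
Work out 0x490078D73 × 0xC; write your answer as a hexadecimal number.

0x36C05AA164

Multiply each base-16 digit by 12, carrying:
  3×12 = 36 → write 4 carry 2
  7×12+2 = 86 → write 6 carry 5
  D×12+5 = 161 → write 1 carry 10
  8×12+10 = 106 → write A carry 6
  7×12+6 = 90 → write A carry 5
  0×12+5 = 5 → write 5
  0×12 = 0 → write 0
  9×12 = 108 → write C carry 6
  4×12+6 = 54 → write 6 carry 3
  remaining carry: 3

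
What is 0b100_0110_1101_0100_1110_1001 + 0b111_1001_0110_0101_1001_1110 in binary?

0b110000000011101010000111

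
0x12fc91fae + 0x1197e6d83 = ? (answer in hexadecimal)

0x249478d31

Add column by column in base 16, right to left:
  e+3 = 1 carry 1
  a+8+1 = 3 carry 1
  f+d+1 = d carry 1
  1+6+1 = 8
  9+e = 7 carry 1
  c+7+1 = 4 carry 1
  f+9+1 = 9 carry 1
  2+1+1 = 4
  1+1 = 2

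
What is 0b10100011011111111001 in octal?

0o2433771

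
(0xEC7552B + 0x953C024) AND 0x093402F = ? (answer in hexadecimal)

Add column by column in base 16, right to left:
  B+4 = F
  2+2 = 4
  5+0 = 5
  5+C = 1 carry 1
  7+3+1 = B
  C+5 = 1 carry 1
  E+9+1 = 8 carry 1
  final carry 1
Sum = 0x181B154F; now AND with 0x093402F:
  1&0=0, 8&0=0, 1&9=1, B&3=3, 1&4=0, 5&0=0, 4&2=0, F&F=F

0x13000F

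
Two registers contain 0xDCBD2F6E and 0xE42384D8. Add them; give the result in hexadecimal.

0x1C0E0B446

Add column by column in base 16, right to left:
  E+8 = 6 carry 1
  6+D+1 = 4 carry 1
  F+4+1 = 4 carry 1
  2+8+1 = B
  D+3 = 0 carry 1
  B+2+1 = E
  C+4 = 0 carry 1
  D+E+1 = C carry 1
  final carry 1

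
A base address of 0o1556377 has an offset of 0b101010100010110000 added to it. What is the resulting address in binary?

0b10011000010110101111

0o1556377 = 0b1101101110011111111 in binary.
Add column by column in base 2, right to left:
  1+0 = 1
  1+0 = 1
  1+0 = 1
  1+0 = 1
  1+1 = 0 carry 1
  1+1+1 = 1 carry 1
  1+0+1 = 0 carry 1
  1+1+1 = 1 carry 1
  0+0+1 = 1
  0+0 = 0
  1+0 = 1
  1+1 = 0 carry 1
  1+0+1 = 0 carry 1
  0+1+1 = 0 carry 1
  1+0+1 = 0 carry 1
  1+1+1 = 1 carry 1
  0+0+1 = 1
  1+1 = 0 carry 1
  1+0+1 = 0 carry 1
  final carry 1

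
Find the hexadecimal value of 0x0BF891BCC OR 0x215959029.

OR each hex digit independently (no carries):
  0|2=2, B|1=B, F|5=F, 8|9=9, 9|5=D, 1|9=9, B|0=B, C|2=E, C|9=D

0x2BF9D9BED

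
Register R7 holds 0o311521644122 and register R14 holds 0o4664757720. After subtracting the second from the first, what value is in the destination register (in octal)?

0o304634664202

Subtract column by column in base 8:
  2-0 → 2
  2-2 → 0
  1-7 → 2 (borrow)
  4-7-1 → 4 (borrow)
  4-5-1 → 6 (borrow)
  6-7-1 → 6 (borrow)
  1-4-1 → 4 (borrow)
  2-6-1 → 3 (borrow)
  5-6-1 → 6 (borrow)
  1-4-1 → 4 (borrow)
  1-0-1 → 0
  3-0 → 3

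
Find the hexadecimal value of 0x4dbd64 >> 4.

Shifting right by 4 bits = 1 hex digit: drop the last 1.

0x4dbd6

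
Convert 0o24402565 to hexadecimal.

0x520575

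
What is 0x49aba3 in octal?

0o22325643

Expand each hex digit to 4 bits: 4=0100 9=1001 a=1010 b=1011 a=1010 3=0011.
Group the bits in threes: 010 010 011 010 101 110 100 011 → 22325643.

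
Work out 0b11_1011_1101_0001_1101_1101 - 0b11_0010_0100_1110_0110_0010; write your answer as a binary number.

Subtract column by column in base 2:
  1-0 → 1
  0-1 → 1 (borrow)
  1-0-1 → 0
  1-0 → 1
  1-0 → 1
  0-1 → 1 (borrow)
  1-1-1 → 1 (borrow)
  1-0-1 → 0
  1-0 → 1
  0-1 → 1 (borrow)
  0-1-1 → 0 (borrow)
  0-1-1 → 0 (borrow)
  1-0-1 → 0
  0-0 → 0
  1-1 → 0
  1-0 → 1
  1-0 → 1
  1-1 → 0
  0-0 → 0
  1-0 → 1
  1-1 → 0
  1-1 → 0

0b10011000001101111011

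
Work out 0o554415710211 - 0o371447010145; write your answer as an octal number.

0o162746700044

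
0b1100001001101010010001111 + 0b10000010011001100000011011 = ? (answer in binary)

Add column by column in base 2, right to left:
  1+1 = 0 carry 1
  1+1+1 = 1 carry 1
  1+0+1 = 0 carry 1
  1+1+1 = 1 carry 1
  0+1+1 = 0 carry 1
  0+0+1 = 1
  0+0 = 0
  1+0 = 1
  0+0 = 0
  0+0 = 0
  1+0 = 1
  0+1 = 1
  1+1 = 0 carry 1
  0+0+1 = 1
  1+0 = 1
  1+1 = 0 carry 1
  0+1+1 = 0 carry 1
  0+0+1 = 1
  1+0 = 1
  0+1 = 1
  0+0 = 0
  0+0 = 0
  0+0 = 0
  1+0 = 1
  1+0 = 1
  0+1 = 1

0b11100011100110110010101010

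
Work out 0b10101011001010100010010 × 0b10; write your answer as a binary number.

Multiply each base-2 digit by 2, carrying:
  0×2 = 0 → write 0
  1×2 = 2 → write 0 carry 1
  0×2+1 = 1 → write 1
  0×2 = 0 → write 0
  1×2 = 2 → write 0 carry 1
  0×2+1 = 1 → write 1
  0×2 = 0 → write 0
  0×2 = 0 → write 0
  1×2 = 2 → write 0 carry 1
  0×2+1 = 1 → write 1
  1×2 = 2 → write 0 carry 1
  0×2+1 = 1 → write 1
  1×2 = 2 → write 0 carry 1
  0×2+1 = 1 → write 1
  0×2 = 0 → write 0
  1×2 = 2 → write 0 carry 1
  1×2+1 = 3 → write 1 carry 1
  0×2+1 = 1 → write 1
  1×2 = 2 → write 0 carry 1
  0×2+1 = 1 → write 1
  1×2 = 2 → write 0 carry 1
  0×2+1 = 1 → write 1
  1×2 = 2 → write 0 carry 1
  remaining carry: 1

0b101010110010101000100100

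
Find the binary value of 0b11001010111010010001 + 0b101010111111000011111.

0b1000100010110010110000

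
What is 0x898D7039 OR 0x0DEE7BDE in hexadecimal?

0x8DEF7BFF

OR each hex digit independently (no carries):
  8|0=8, 9|D=D, 8|E=E, D|E=F, 7|7=7, 0|B=B, 3|D=F, 9|E=F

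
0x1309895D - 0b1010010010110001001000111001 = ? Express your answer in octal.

0x1309895D = 0o2302304535 in octal.
0b1010010010110001001000111001 = 0o1222611071 in octal.
Subtract column by column in base 8:
  5-1 → 4
  3-7 → 4 (borrow)
  5-0-1 → 4
  4-1 → 3
  0-1 → 7 (borrow)
  3-6-1 → 4 (borrow)
  2-2-1 → 7 (borrow)
  0-2-1 → 5 (borrow)
  3-2-1 → 0
  2-1 → 1

0o1057473444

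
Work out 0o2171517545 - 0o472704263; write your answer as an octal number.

0o1476613262

Subtract column by column in base 8:
  5-3 → 2
  4-6 → 6 (borrow)
  5-2-1 → 2
  7-4 → 3
  1-0 → 1
  5-7 → 6 (borrow)
  1-2-1 → 6 (borrow)
  7-7-1 → 7 (borrow)
  1-4-1 → 4 (borrow)
  2-0-1 → 1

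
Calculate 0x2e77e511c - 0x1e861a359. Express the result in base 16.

0xff1cadc3

Subtract column by column in base 16:
  c-9 → 3
  1-5 → c (borrow)
  1-3-1 → d (borrow)
  5-a-1 → a (borrow)
  e-1-1 → c
  7-6 → 1
  7-8 → f (borrow)
  e-e-1 → f (borrow)
  2-1-1 → 0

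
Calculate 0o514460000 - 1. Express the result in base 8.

The trailing 4 digits are 0, so subtracting 1 borrows through: they become 7 and the next digit up decrements.

0o514457777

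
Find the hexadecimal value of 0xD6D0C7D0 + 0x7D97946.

Add column by column in base 16, right to left:
  0+6 = 6
  D+4 = 1 carry 1
  7+9+1 = 1 carry 1
  C+7+1 = 4 carry 1
  0+9+1 = A
  D+D = A carry 1
  6+7+1 = E
  D+0 = D

0xDEAA4116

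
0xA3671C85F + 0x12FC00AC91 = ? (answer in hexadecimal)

Add column by column in base 16, right to left:
  F+1 = 0 carry 1
  5+9+1 = F
  8+C = 4 carry 1
  C+A+1 = 7 carry 1
  1+0+1 = 2
  7+0 = 7
  6+C = 2 carry 1
  3+F+1 = 3 carry 1
  A+2+1 = D
  0+1 = 1

0x1D327274F0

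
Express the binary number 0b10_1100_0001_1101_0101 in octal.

Group the bits in threes: 101 100 000 111 010 101 → 540725.

0o540725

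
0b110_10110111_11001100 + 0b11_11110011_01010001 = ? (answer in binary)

Add column by column in base 2, right to left:
  0+1 = 1
  0+0 = 0
  1+0 = 1
  1+0 = 1
  0+1 = 1
  0+0 = 0
  1+1 = 0 carry 1
  1+0+1 = 0 carry 1
  1+1+1 = 1 carry 1
  1+1+1 = 1 carry 1
  1+0+1 = 0 carry 1
  0+0+1 = 1
  1+1 = 0 carry 1
  1+1+1 = 1 carry 1
  0+1+1 = 0 carry 1
  1+1+1 = 1 carry 1
  0+1+1 = 0 carry 1
  1+1+1 = 1 carry 1
  1+0+1 = 0 carry 1
  final carry 1

0b10101010101100011101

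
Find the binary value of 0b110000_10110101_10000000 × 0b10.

Multiply each base-2 digit by 2, carrying:
  0×2 = 0 → write 0
  0×2 = 0 → write 0
  0×2 = 0 → write 0
  0×2 = 0 → write 0
  0×2 = 0 → write 0
  0×2 = 0 → write 0
  0×2 = 0 → write 0
  1×2 = 2 → write 0 carry 1
  1×2+1 = 3 → write 1 carry 1
  0×2+1 = 1 → write 1
  1×2 = 2 → write 0 carry 1
  0×2+1 = 1 → write 1
  1×2 = 2 → write 0 carry 1
  1×2+1 = 3 → write 1 carry 1
  0×2+1 = 1 → write 1
  1×2 = 2 → write 0 carry 1
  0×2+1 = 1 → write 1
  0×2 = 0 → write 0
  0×2 = 0 → write 0
  0×2 = 0 → write 0
  1×2 = 2 → write 0 carry 1
  1×2+1 = 3 → write 1 carry 1
  remaining carry: 1

0b11000010110101100000000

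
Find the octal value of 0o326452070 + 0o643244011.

0o1171716101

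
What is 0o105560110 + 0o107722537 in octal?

0o215502647

Add column by column in base 8, right to left:
  0+7 = 7
  1+3 = 4
  1+5 = 6
  0+2 = 2
  6+2 = 0 carry 1
  5+7+1 = 5 carry 1
  5+7+1 = 5 carry 1
  0+0+1 = 1
  1+1 = 2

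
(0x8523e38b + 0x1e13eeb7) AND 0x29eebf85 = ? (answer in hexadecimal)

0x21269200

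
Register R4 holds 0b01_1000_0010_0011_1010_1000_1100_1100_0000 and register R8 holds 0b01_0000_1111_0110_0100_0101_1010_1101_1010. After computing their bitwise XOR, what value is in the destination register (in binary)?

0b0010001101010111101101011000011010

XOR bit by bit (1 where the bits differ):
  0110000010001110101000110011000000
^ 0100001111011001000101101011011010
= 0010001101010111101101011000011010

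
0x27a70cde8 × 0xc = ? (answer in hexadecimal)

Multiply each base-16 digit by 12, carrying:
  8×12 = 96 → write 0 carry 6
  e×12+6 = 174 → write e carry 10
  d×12+10 = 166 → write 6 carry 10
  c×12+10 = 154 → write a carry 9
  0×12+9 = 9 → write 9
  7×12 = 84 → write 4 carry 5
  a×12+5 = 125 → write d carry 7
  7×12+7 = 91 → write b carry 5
  2×12+5 = 29 → write d carry 1
  remaining carry: 1

0x1dbd49a6e0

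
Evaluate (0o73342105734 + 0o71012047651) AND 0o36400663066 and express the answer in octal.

Add column by column in base 8, right to left:
  4+1 = 5
  3+5 = 0 carry 1
  7+6+1 = 6 carry 1
  5+7+1 = 5 carry 1
  0+4+1 = 5
  1+0 = 1
  2+2 = 4
  4+1 = 5
  3+0 = 3
  3+1 = 4
  7+7 = 6 carry 1
  final carry 1
Sum = 0o164354155605; now AND with 0o36400663066:
  1&0=0, 6&3=2, 4&6=4, 3&4=0, 5&0=0, 4&0=0, 1&6=0, 5&6=4, 5&3=1, 6&0=0, 0&6=0, 5&6=4

0o24000041004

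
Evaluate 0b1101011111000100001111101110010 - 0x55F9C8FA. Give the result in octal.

0o2572053170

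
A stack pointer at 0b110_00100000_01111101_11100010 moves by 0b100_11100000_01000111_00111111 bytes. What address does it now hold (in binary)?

0b1011000000001100010100100001

Add column by column in base 2, right to left:
  0+1 = 1
  1+1 = 0 carry 1
  0+1+1 = 0 carry 1
  0+1+1 = 0 carry 1
  0+1+1 = 0 carry 1
  1+1+1 = 1 carry 1
  1+0+1 = 0 carry 1
  1+0+1 = 0 carry 1
  1+1+1 = 1 carry 1
  0+1+1 = 0 carry 1
  1+1+1 = 1 carry 1
  1+0+1 = 0 carry 1
  1+0+1 = 0 carry 1
  1+0+1 = 0 carry 1
  1+1+1 = 1 carry 1
  0+0+1 = 1
  0+0 = 0
  0+0 = 0
  0+0 = 0
  0+0 = 0
  0+0 = 0
  1+1 = 0 carry 1
  0+1+1 = 0 carry 1
  0+1+1 = 0 carry 1
  0+0+1 = 1
  1+0 = 1
  1+1 = 0 carry 1
  final carry 1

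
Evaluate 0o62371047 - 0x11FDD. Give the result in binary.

0b110010001101001001001010

0o62371047 = 0b110010011111001000100111 in binary.
0x11FDD = 0b10001111111011101 in binary.
Subtract column by column in base 2:
  1-1 → 0
  1-0 → 1
  1-1 → 0
  0-1 → 1 (borrow)
  0-1-1 → 0 (borrow)
  1-0-1 → 0
  0-1 → 1 (borrow)
  0-1-1 → 0 (borrow)
  0-1-1 → 0 (borrow)
  1-1-1 → 1 (borrow)
  0-1-1 → 0 (borrow)
  0-1-1 → 0 (borrow)
  1-1-1 → 1 (borrow)
  1-0-1 → 0
  1-0 → 1
  1-0 → 1
  1-1 → 0
  0-0 → 0
  0-0 → 0
  1-0 → 1
  0-0 → 0
  0-0 → 0
  1-0 → 1
  1-0 → 1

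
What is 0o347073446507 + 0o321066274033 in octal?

0o670161742542

Add column by column in base 8, right to left:
  7+3 = 2 carry 1
  0+3+1 = 4
  5+0 = 5
  6+4 = 2 carry 1
  4+7+1 = 4 carry 1
  4+2+1 = 7
  3+6 = 1 carry 1
  7+6+1 = 6 carry 1
  0+0+1 = 1
  7+1 = 0 carry 1
  4+2+1 = 7
  3+3 = 6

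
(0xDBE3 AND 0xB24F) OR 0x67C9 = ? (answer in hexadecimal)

0xF7CB

0xDBE3 AND 0xB24F = 0x9243.
Then OR with 0x67C9.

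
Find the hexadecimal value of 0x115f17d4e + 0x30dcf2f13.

0x423c0ac61

Add column by column in base 16, right to left:
  e+3 = 1 carry 1
  4+1+1 = 6
  d+f = c carry 1
  7+2+1 = a
  1+f = 0 carry 1
  f+c+1 = c carry 1
  5+d+1 = 3 carry 1
  1+0+1 = 2
  1+3 = 4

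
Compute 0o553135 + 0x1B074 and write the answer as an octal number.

0x1B074 = 0o330164 in octal.
Add column by column in base 8, right to left:
  5+4 = 1 carry 1
  3+6+1 = 2 carry 1
  1+1+1 = 3
  3+0 = 3
  5+3 = 0 carry 1
  5+3+1 = 1 carry 1
  final carry 1

0o1103321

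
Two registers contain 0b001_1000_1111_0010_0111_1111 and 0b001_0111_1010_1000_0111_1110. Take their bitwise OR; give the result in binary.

0b00111111111101001111111

OR bit by bit (1 where either bit is 1):
  00110001111001001111111
| 00101111010100001111110
= 00111111111101001111111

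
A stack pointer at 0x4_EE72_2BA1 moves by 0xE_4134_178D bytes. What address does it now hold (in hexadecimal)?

Add column by column in base 16, right to left:
  1+D = E
  A+8 = 2 carry 1
  B+7+1 = 3 carry 1
  2+1+1 = 4
  2+4 = 6
  7+3 = A
  E+1 = F
  E+4 = 2 carry 1
  4+E+1 = 3 carry 1
  final carry 1

0x132FA6432E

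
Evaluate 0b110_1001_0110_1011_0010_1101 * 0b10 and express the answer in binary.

0b110100101101011001011010

Multiply each base-2 digit by 2, carrying:
  1×2 = 2 → write 0 carry 1
  0×2+1 = 1 → write 1
  1×2 = 2 → write 0 carry 1
  1×2+1 = 3 → write 1 carry 1
  0×2+1 = 1 → write 1
  1×2 = 2 → write 0 carry 1
  0×2+1 = 1 → write 1
  0×2 = 0 → write 0
  1×2 = 2 → write 0 carry 1
  1×2+1 = 3 → write 1 carry 1
  0×2+1 = 1 → write 1
  1×2 = 2 → write 0 carry 1
  0×2+1 = 1 → write 1
  1×2 = 2 → write 0 carry 1
  1×2+1 = 3 → write 1 carry 1
  0×2+1 = 1 → write 1
  1×2 = 2 → write 0 carry 1
  0×2+1 = 1 → write 1
  0×2 = 0 → write 0
  1×2 = 2 → write 0 carry 1
  0×2+1 = 1 → write 1
  1×2 = 2 → write 0 carry 1
  1×2+1 = 3 → write 1 carry 1
  remaining carry: 1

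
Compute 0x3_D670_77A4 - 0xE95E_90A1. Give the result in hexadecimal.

0x2ED11E703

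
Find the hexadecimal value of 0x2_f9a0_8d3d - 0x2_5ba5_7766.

Subtract column by column in base 16:
  d-6 → 7
  3-6 → d (borrow)
  d-7-1 → 5
  8-7 → 1
  0-5 → b (borrow)
  a-a-1 → f (borrow)
  9-b-1 → d (borrow)
  f-5-1 → 9
  2-2 → 0

0x9dfb15d7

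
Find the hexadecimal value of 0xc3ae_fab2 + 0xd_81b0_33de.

0xe455f2e90

Add column by column in base 16, right to left:
  2+e = 0 carry 1
  b+d+1 = 9 carry 1
  a+3+1 = e
  f+3 = 2 carry 1
  e+0+1 = f
  a+b = 5 carry 1
  3+1+1 = 5
  c+8 = 4 carry 1
  0+d+1 = e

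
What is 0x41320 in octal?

Expand each hex digit to 4 bits: 4=0100 1=0001 3=0011 2=0010 0=0000.
Group the bits in threes: 001 000 001 001 100 100 000 → 1011440.

0o1011440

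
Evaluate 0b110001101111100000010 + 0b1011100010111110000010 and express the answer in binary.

0b10001110000111010000100

Add column by column in base 2, right to left:
  0+0 = 0
  1+1 = 0 carry 1
  0+0+1 = 1
  0+0 = 0
  0+0 = 0
  0+0 = 0
  0+0 = 0
  0+1 = 1
  1+1 = 0 carry 1
  1+1+1 = 1 carry 1
  1+1+1 = 1 carry 1
  1+1+1 = 1 carry 1
  1+0+1 = 0 carry 1
  0+1+1 = 0 carry 1
  1+0+1 = 0 carry 1
  1+0+1 = 0 carry 1
  0+0+1 = 1
  0+1 = 1
  0+1 = 1
  1+1 = 0 carry 1
  1+0+1 = 0 carry 1
  0+1+1 = 0 carry 1
  final carry 1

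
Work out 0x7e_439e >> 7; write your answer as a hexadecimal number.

7 bits is not a whole number of base-16 digits; in binary: 11111100100001110011110 >> 7 = 1111110010000111.

0xfc87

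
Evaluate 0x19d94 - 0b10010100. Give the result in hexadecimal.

0x19d00

0b10010100 = 0x94 in hexadecimal.
Subtract column by column in base 16:
  4-4 → 0
  9-9 → 0
  d-0 → d
  9-0 → 9
  1-0 → 1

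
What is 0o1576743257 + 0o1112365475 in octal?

0o2711330754

Add column by column in base 8, right to left:
  7+5 = 4 carry 1
  5+7+1 = 5 carry 1
  2+4+1 = 7
  3+5 = 0 carry 1
  4+6+1 = 3 carry 1
  7+3+1 = 3 carry 1
  6+2+1 = 1 carry 1
  7+1+1 = 1 carry 1
  5+1+1 = 7
  1+1 = 2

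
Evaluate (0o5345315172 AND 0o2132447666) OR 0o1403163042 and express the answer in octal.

0o5345315172 AND 0o2132447666 = 0o0100005062.
Then OR with 0o1403163042.

0o1503167062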